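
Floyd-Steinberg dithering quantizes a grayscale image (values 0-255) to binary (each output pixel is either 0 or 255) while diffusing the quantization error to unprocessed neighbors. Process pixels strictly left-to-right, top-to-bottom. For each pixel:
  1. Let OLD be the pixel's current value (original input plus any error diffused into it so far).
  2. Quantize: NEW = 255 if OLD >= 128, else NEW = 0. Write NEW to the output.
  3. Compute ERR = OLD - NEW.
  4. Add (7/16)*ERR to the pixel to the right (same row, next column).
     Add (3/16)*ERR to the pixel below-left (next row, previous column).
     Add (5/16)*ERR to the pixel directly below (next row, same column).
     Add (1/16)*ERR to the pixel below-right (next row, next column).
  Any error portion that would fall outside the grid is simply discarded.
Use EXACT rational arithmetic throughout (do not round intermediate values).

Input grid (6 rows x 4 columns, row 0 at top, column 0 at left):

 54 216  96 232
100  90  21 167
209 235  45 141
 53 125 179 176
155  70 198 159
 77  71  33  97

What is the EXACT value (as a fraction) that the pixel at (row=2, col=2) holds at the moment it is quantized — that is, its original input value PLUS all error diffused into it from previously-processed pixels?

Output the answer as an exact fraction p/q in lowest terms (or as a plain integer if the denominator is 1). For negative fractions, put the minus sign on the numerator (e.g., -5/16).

(0,0): OLD=54 → NEW=0, ERR=54
(0,1): OLD=1917/8 → NEW=255, ERR=-123/8
(0,2): OLD=11427/128 → NEW=0, ERR=11427/128
(0,3): OLD=555125/2048 → NEW=255, ERR=32885/2048
(1,0): OLD=14591/128 → NEW=0, ERR=14591/128
(1,1): OLD=158905/1024 → NEW=255, ERR=-102215/1024
(1,2): OLD=238445/32768 → NEW=0, ERR=238445/32768
(1,3): OLD=94781323/524288 → NEW=255, ERR=-38912117/524288
(2,0): OLD=3701251/16384 → NEW=255, ERR=-476669/16384
(2,1): OLD=104630545/524288 → NEW=255, ERR=-29062895/524288
(2,2): OLD=3006533/1048576 → NEW=0, ERR=3006533/1048576
Target (2,2): original=45, with diffused error = 3006533/1048576

Answer: 3006533/1048576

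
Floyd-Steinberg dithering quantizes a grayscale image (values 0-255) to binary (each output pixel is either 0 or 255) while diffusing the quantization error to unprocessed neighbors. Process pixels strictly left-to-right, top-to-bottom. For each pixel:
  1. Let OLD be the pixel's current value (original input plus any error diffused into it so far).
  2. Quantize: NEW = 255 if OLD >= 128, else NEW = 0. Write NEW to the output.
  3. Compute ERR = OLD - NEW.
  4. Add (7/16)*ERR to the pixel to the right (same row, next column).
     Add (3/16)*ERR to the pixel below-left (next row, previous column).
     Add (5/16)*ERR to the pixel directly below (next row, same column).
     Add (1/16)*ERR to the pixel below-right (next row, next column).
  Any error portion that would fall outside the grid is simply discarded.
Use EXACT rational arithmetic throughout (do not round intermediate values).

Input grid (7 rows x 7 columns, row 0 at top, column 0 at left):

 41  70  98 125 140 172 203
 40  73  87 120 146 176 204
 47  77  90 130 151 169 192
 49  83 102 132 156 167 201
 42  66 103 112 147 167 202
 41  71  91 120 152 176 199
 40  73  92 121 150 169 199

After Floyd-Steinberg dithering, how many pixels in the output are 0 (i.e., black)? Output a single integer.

(0,0): OLD=41 → NEW=0, ERR=41
(0,1): OLD=1407/16 → NEW=0, ERR=1407/16
(0,2): OLD=34937/256 → NEW=255, ERR=-30343/256
(0,3): OLD=299599/4096 → NEW=0, ERR=299599/4096
(0,4): OLD=11272233/65536 → NEW=255, ERR=-5439447/65536
(0,5): OLD=142278943/1048576 → NEW=255, ERR=-125107937/1048576
(0,6): OLD=2530019289/16777216 → NEW=255, ERR=-1748170791/16777216
(1,0): OLD=17741/256 → NEW=0, ERR=17741/256
(1,1): OLD=227611/2048 → NEW=0, ERR=227611/2048
(1,2): OLD=7719735/65536 → NEW=0, ERR=7719735/65536
(1,3): OLD=44937259/262144 → NEW=255, ERR=-21909461/262144
(1,4): OLD=1102226401/16777216 → NEW=0, ERR=1102226401/16777216
(1,5): OLD=19157289649/134217728 → NEW=255, ERR=-15068230991/134217728
(1,6): OLD=246668399679/2147483648 → NEW=0, ERR=246668399679/2147483648
(2,0): OLD=2932569/32768 → NEW=0, ERR=2932569/32768
(2,1): OLD=185914979/1048576 → NEW=255, ERR=-81471901/1048576
(2,2): OLD=1410848233/16777216 → NEW=0, ERR=1410848233/16777216
(2,3): OLD=21522225377/134217728 → NEW=255, ERR=-12703295263/134217728
(2,4): OLD=111506841521/1073741824 → NEW=0, ERR=111506841521/1073741824
(2,5): OLD=7043523264571/34359738368 → NEW=255, ERR=-1718210019269/34359738368
(2,6): OLD=109401650972237/549755813888 → NEW=255, ERR=-30786081569203/549755813888
(3,0): OLD=1046878921/16777216 → NEW=0, ERR=1046878921/16777216
(3,1): OLD=14412281621/134217728 → NEW=0, ERR=14412281621/134217728
(3,2): OLD=163912471823/1073741824 → NEW=255, ERR=-109891693297/1073741824
(3,3): OLD=353795970041/4294967296 → NEW=0, ERR=353795970041/4294967296
(3,4): OLD=115008902287049/549755813888 → NEW=255, ERR=-25178830254391/549755813888
(3,5): OLD=559986089768811/4398046511104 → NEW=0, ERR=559986089768811/4398046511104
(3,6): OLD=16612646062857589/70368744177664 → NEW=255, ERR=-1331383702446731/70368744177664
(4,0): OLD=175306314919/2147483648 → NEW=0, ERR=175306314919/2147483648
(4,1): OLD=4122519808507/34359738368 → NEW=0, ERR=4122519808507/34359738368
(4,2): OLD=80080463938453/549755813888 → NEW=255, ERR=-60107268602987/549755813888
(4,3): OLD=329519960680695/4398046511104 → NEW=0, ERR=329519960680695/4398046511104
(4,4): OLD=6842968625667125/35184372088832 → NEW=255, ERR=-2129046256985035/35184372088832
(4,5): OLD=195800482646530357/1125899906842624 → NEW=255, ERR=-91303993598338763/1125899906842624
(4,6): OLD=3036626286512066563/18014398509481984 → NEW=255, ERR=-1557045333405839357/18014398509481984
(5,0): OLD=48932052988449/549755813888 → NEW=0, ERR=48932052988449/549755813888
(5,1): OLD=580702585493387/4398046511104 → NEW=255, ERR=-540799274838133/4398046511104
(5,2): OLD=864956234855997/35184372088832 → NEW=0, ERR=864956234855997/35184372088832
(5,3): OLD=38277741260115473/281474976710656 → NEW=255, ERR=-33498377801101807/281474976710656
(5,4): OLD=1270031723032047003/18014398509481984 → NEW=0, ERR=1270031723032047003/18014398509481984
(5,5): OLD=23276620546132319467/144115188075855872 → NEW=255, ERR=-13472752413210927893/144115188075855872
(5,6): OLD=290584767424227665253/2305843009213693952 → NEW=0, ERR=290584767424227665253/2305843009213693952
(6,0): OLD=3149634062130121/70368744177664 → NEW=0, ERR=3149634062130121/70368744177664
(6,1): OLD=72427229839029213/1125899906842624 → NEW=0, ERR=72427229839029213/1125899906842624
(6,2): OLD=1762283121350722807/18014398509481984 → NEW=0, ERR=1762283121350722807/18014398509481984
(6,3): OLD=20372664614401006953/144115188075855872 → NEW=255, ERR=-16376708344942240407/144115188075855872
(6,4): OLD=28058916901867922651/288230376151711744 → NEW=0, ERR=28058916901867922651/288230376151711744
(6,5): OLD=7762797013182342895367/36893488147419103232 → NEW=255, ERR=-1645042464409528428793/36893488147419103232
(6,6): OLD=125751325786671941368769/590295810358705651712 → NEW=255, ERR=-24774105854797999817791/590295810358705651712
Output grid:
  Row 0: ..#.###  (3 black, running=3)
  Row 1: ...#.#.  (5 black, running=8)
  Row 2: .#.#.##  (3 black, running=11)
  Row 3: ..#.#.#  (4 black, running=15)
  Row 4: ..#.###  (3 black, running=18)
  Row 5: .#.#.#.  (4 black, running=22)
  Row 6: ...#.##  (4 black, running=26)

Answer: 26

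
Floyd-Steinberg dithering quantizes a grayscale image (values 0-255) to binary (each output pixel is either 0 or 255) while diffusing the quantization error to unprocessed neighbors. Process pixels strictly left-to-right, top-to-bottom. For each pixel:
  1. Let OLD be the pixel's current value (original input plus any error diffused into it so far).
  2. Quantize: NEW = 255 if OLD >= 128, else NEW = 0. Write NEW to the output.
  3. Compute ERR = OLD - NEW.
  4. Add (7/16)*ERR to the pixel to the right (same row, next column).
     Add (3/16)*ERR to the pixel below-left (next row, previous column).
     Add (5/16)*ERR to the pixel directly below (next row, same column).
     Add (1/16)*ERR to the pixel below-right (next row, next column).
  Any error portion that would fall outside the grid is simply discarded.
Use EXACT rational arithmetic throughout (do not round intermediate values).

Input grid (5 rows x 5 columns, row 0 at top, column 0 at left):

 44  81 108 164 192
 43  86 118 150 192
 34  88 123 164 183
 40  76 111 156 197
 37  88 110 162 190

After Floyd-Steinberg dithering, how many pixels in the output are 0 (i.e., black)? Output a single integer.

(0,0): OLD=44 → NEW=0, ERR=44
(0,1): OLD=401/4 → NEW=0, ERR=401/4
(0,2): OLD=9719/64 → NEW=255, ERR=-6601/64
(0,3): OLD=121729/1024 → NEW=0, ERR=121729/1024
(0,4): OLD=3997831/16384 → NEW=255, ERR=-180089/16384
(1,0): OLD=4835/64 → NEW=0, ERR=4835/64
(1,1): OLD=68501/512 → NEW=255, ERR=-62059/512
(1,2): OLD=1004249/16384 → NEW=0, ERR=1004249/16384
(1,3): OLD=13464885/65536 → NEW=255, ERR=-3246795/65536
(1,4): OLD=182787903/1048576 → NEW=255, ERR=-84598977/1048576
(2,0): OLD=285751/8192 → NEW=0, ERR=285751/8192
(2,1): OLD=21390253/262144 → NEW=0, ERR=21390253/262144
(2,2): OLD=675235335/4194304 → NEW=255, ERR=-394312185/4194304
(2,3): OLD=6448594021/67108864 → NEW=0, ERR=6448594021/67108864
(2,4): OLD=211238521219/1073741824 → NEW=255, ERR=-62565643901/1073741824
(3,0): OLD=277663079/4194304 → NEW=0, ERR=277663079/4194304
(3,1): OLD=3859251707/33554432 → NEW=0, ERR=3859251707/33554432
(3,2): OLD=166491578393/1073741824 → NEW=255, ERR=-107312586727/1073741824
(3,3): OLD=269514769529/2147483648 → NEW=0, ERR=269514769529/2147483648
(3,4): OLD=8236170414861/34359738368 → NEW=255, ERR=-525562868979/34359738368
(4,0): OLD=42548502025/536870912 → NEW=0, ERR=42548502025/536870912
(4,1): OLD=2474131777705/17179869184 → NEW=255, ERR=-1906734864215/17179869184
(4,2): OLD=16748710118855/274877906944 → NEW=0, ERR=16748710118855/274877906944
(4,3): OLD=962128427071785/4398046511104 → NEW=255, ERR=-159373433259735/4398046511104
(4,4): OLD=12470053372786847/70368744177664 → NEW=255, ERR=-5473976392517473/70368744177664
Output grid:
  Row 0: ..#.#  (3 black, running=3)
  Row 1: .#.##  (2 black, running=5)
  Row 2: ..#.#  (3 black, running=8)
  Row 3: ..#.#  (3 black, running=11)
  Row 4: .#.##  (2 black, running=13)

Answer: 13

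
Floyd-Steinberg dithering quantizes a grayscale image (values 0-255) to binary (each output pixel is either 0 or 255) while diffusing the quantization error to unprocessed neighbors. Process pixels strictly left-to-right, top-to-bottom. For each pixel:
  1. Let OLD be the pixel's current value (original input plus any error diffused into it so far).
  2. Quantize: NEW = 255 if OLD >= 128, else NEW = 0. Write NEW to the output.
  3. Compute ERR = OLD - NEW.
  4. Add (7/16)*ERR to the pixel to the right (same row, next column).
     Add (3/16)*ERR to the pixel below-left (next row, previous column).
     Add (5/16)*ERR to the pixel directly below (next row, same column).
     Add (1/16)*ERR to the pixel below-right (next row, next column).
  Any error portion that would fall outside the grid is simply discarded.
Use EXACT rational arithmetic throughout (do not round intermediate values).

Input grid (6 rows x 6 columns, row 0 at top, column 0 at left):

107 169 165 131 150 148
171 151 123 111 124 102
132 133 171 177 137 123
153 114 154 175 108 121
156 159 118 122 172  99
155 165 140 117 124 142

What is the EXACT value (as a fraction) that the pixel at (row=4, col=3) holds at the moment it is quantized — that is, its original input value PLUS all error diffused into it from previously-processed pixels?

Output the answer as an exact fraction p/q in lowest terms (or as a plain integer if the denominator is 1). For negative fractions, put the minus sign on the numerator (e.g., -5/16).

(0,0): OLD=107 → NEW=0, ERR=107
(0,1): OLD=3453/16 → NEW=255, ERR=-627/16
(0,2): OLD=37851/256 → NEW=255, ERR=-27429/256
(0,3): OLD=344573/4096 → NEW=0, ERR=344573/4096
(0,4): OLD=12242411/65536 → NEW=255, ERR=-4469269/65536
(0,5): OLD=123904365/1048576 → NEW=0, ERR=123904365/1048576
(1,0): OLD=50455/256 → NEW=255, ERR=-14825/256
(1,1): OLD=204833/2048 → NEW=0, ERR=204833/2048
(1,2): OLD=9607477/65536 → NEW=255, ERR=-7104203/65536
(1,3): OLD=18449681/262144 → NEW=0, ERR=18449681/262144
(1,4): OLD=2699348115/16777216 → NEW=255, ERR=-1578841965/16777216
(1,5): OLD=25096739093/268435456 → NEW=0, ERR=25096739093/268435456
(2,0): OLD=4346875/32768 → NEW=255, ERR=-4008965/32768
(2,1): OLD=91000569/1048576 → NEW=0, ERR=91000569/1048576
(2,2): OLD=3263842347/16777216 → NEW=255, ERR=-1014347733/16777216
(2,3): OLD=19880668819/134217728 → NEW=255, ERR=-14344851821/134217728
(2,4): OLD=355457927481/4294967296 → NEW=0, ERR=355457927481/4294967296
(2,5): OLD=12544256715295/68719476736 → NEW=255, ERR=-4979209852385/68719476736
(3,0): OLD=2198481355/16777216 → NEW=255, ERR=-2079708725/16777216
(3,1): OLD=9114046575/134217728 → NEW=0, ERR=9114046575/134217728
(3,2): OLD=161275207933/1073741824 → NEW=255, ERR=-112528957187/1073741824
(3,3): OLD=7386622098999/68719476736 → NEW=0, ERR=7386622098999/68719476736
(3,4): OLD=88304025500887/549755813888 → NEW=255, ERR=-51883707040553/549755813888
(3,5): OLD=547471527025465/8796093022208 → NEW=0, ERR=547471527025465/8796093022208
(4,0): OLD=279161239813/2147483648 → NEW=255, ERR=-268447090427/2147483648
(4,1): OLD=3371816033601/34359738368 → NEW=0, ERR=3371816033601/34359738368
(4,2): OLD=167764788391539/1099511627776 → NEW=255, ERR=-112610676691341/1099511627776
(4,3): OLD=1522369834096479/17592186044416 → NEW=0, ERR=1522369834096479/17592186044416
Target (4,3): original=122, with diffused error = 1522369834096479/17592186044416

Answer: 1522369834096479/17592186044416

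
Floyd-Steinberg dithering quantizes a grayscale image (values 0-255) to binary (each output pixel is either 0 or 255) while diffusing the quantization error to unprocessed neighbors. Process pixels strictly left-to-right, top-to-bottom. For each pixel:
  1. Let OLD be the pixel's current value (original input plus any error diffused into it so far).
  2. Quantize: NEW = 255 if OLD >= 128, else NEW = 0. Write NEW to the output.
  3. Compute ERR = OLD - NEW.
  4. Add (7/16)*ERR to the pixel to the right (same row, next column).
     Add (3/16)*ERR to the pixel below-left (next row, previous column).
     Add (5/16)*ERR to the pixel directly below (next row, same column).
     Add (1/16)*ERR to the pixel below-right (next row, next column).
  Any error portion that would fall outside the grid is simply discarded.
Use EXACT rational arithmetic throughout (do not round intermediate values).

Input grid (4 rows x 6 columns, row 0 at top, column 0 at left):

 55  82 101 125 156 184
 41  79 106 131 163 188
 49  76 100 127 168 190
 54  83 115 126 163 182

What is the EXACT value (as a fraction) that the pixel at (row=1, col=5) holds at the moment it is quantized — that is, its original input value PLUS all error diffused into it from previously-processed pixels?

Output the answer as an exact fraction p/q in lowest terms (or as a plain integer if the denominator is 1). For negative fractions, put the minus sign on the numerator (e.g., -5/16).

Answer: 50962832969/268435456

Derivation:
(0,0): OLD=55 → NEW=0, ERR=55
(0,1): OLD=1697/16 → NEW=0, ERR=1697/16
(0,2): OLD=37735/256 → NEW=255, ERR=-27545/256
(0,3): OLD=319185/4096 → NEW=0, ERR=319185/4096
(0,4): OLD=12457911/65536 → NEW=255, ERR=-4253769/65536
(0,5): OLD=163161601/1048576 → NEW=255, ERR=-104225279/1048576
(1,0): OLD=19987/256 → NEW=0, ERR=19987/256
(1,1): OLD=265349/2048 → NEW=255, ERR=-256891/2048
(1,2): OLD=2538729/65536 → NEW=0, ERR=2538729/65536
(1,3): OLD=40214133/262144 → NEW=255, ERR=-26632587/262144
(1,4): OLD=1417707775/16777216 → NEW=0, ERR=1417707775/16777216
(1,5): OLD=50962832969/268435456 → NEW=255, ERR=-17488208311/268435456
Target (1,5): original=188, with diffused error = 50962832969/268435456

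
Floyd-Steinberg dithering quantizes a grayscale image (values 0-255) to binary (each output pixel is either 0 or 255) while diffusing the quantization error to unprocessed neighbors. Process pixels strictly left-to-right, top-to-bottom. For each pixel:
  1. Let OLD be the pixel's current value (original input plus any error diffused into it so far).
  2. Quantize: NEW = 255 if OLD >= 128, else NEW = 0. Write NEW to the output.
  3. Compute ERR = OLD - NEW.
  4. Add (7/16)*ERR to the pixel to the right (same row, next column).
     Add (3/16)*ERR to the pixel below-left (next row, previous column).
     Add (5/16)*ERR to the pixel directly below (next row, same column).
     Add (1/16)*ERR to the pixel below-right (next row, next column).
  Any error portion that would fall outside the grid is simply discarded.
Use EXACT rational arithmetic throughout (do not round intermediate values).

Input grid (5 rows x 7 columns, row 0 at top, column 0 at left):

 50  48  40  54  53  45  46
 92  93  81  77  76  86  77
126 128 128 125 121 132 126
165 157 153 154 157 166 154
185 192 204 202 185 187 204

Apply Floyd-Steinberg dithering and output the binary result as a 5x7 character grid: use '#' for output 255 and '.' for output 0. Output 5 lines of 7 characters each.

(0,0): OLD=50 → NEW=0, ERR=50
(0,1): OLD=559/8 → NEW=0, ERR=559/8
(0,2): OLD=9033/128 → NEW=0, ERR=9033/128
(0,3): OLD=173823/2048 → NEW=0, ERR=173823/2048
(0,4): OLD=2953465/32768 → NEW=0, ERR=2953465/32768
(0,5): OLD=44267215/524288 → NEW=0, ERR=44267215/524288
(0,6): OLD=695746473/8388608 → NEW=0, ERR=695746473/8388608
(1,0): OLD=15453/128 → NEW=0, ERR=15453/128
(1,1): OLD=188427/1024 → NEW=255, ERR=-72693/1024
(1,2): OLD=3023719/32768 → NEW=0, ERR=3023719/32768
(1,3): OLD=21653723/131072 → NEW=255, ERR=-11769637/131072
(1,4): OLD=721561905/8388608 → NEW=0, ERR=721561905/8388608
(1,5): OLD=11489180801/67108864 → NEW=255, ERR=-5623579519/67108864
(1,6): OLD=76809126255/1073741824 → NEW=0, ERR=76809126255/1073741824
(2,0): OLD=2464425/16384 → NEW=255, ERR=-1713495/16384
(2,1): OLD=44516179/524288 → NEW=0, ERR=44516179/524288
(2,2): OLD=1448798137/8388608 → NEW=255, ERR=-690296903/8388608
(2,3): OLD=5558805809/67108864 → NEW=0, ERR=5558805809/67108864
(2,4): OLD=87400042433/536870912 → NEW=255, ERR=-49502040127/536870912
(2,5): OLD=1447615111595/17179869184 → NEW=0, ERR=1447615111595/17179869184
(2,6): OLD=49473015799645/274877906944 → NEW=255, ERR=-20620850471075/274877906944
(3,0): OLD=1243509657/8388608 → NEW=255, ERR=-895585383/8388608
(3,1): OLD=7708089893/67108864 → NEW=0, ERR=7708089893/67108864
(3,2): OLD=106500870271/536870912 → NEW=255, ERR=-30401212289/536870912
(3,3): OLD=284927137833/2147483648 → NEW=255, ERR=-262681192407/2147483648
(3,4): OLD=26291257816985/274877906944 → NEW=0, ERR=26291257816985/274877906944
(3,5): OLD=471358069265755/2199023255552 → NEW=255, ERR=-89392860900005/2199023255552
(3,6): OLD=4153103990821253/35184372088832 → NEW=0, ERR=4153103990821253/35184372088832
(4,0): OLD=185943091799/1073741824 → NEW=255, ERR=-87861073321/1073741824
(4,1): OLD=3003112358763/17179869184 → NEW=255, ERR=-1377754283157/17179869184
(4,2): OLD=37235541463077/274877906944 → NEW=255, ERR=-32858324807643/274877906944
(4,3): OLD=276794755604007/2199023255552 → NEW=0, ERR=276794755604007/2199023255552
(4,4): OLD=4480579157308293/17592186044416 → NEW=255, ERR=-5428284017787/17592186044416
(4,5): OLD=113868809414573765/562949953421312 → NEW=255, ERR=-29683428707860795/562949953421312
(4,6): OLD=1939048393887435763/9007199254740992 → NEW=255, ERR=-357787416071517197/9007199254740992
Row 0: .......
Row 1: .#.#.#.
Row 2: #.#.#.#
Row 3: #.##.#.
Row 4: ###.###

Answer: .......
.#.#.#.
#.#.#.#
#.##.#.
###.###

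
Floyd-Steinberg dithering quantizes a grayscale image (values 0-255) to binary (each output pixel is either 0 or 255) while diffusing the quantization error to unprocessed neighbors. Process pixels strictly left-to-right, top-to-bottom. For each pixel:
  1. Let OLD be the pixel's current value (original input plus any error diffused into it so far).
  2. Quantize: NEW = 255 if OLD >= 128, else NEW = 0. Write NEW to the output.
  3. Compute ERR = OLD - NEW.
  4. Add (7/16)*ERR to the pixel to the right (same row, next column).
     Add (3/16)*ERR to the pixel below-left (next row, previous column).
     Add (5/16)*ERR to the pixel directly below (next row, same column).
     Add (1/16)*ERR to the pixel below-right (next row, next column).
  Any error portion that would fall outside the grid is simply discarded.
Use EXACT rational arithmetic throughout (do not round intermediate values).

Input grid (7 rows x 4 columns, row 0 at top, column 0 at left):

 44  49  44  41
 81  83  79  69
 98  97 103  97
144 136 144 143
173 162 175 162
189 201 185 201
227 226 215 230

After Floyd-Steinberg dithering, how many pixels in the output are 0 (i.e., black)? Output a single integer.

(0,0): OLD=44 → NEW=0, ERR=44
(0,1): OLD=273/4 → NEW=0, ERR=273/4
(0,2): OLD=4727/64 → NEW=0, ERR=4727/64
(0,3): OLD=75073/1024 → NEW=0, ERR=75073/1024
(1,0): OLD=6883/64 → NEW=0, ERR=6883/64
(1,1): OLD=86005/512 → NEW=255, ERR=-44555/512
(1,2): OLD=1343833/16384 → NEW=0, ERR=1343833/16384
(1,3): OLD=34710719/262144 → NEW=255, ERR=-32136001/262144
(2,0): OLD=944471/8192 → NEW=0, ERR=944471/8192
(2,1): OLD=37315309/262144 → NEW=255, ERR=-29531411/262144
(2,2): OLD=26697489/524288 → NEW=0, ERR=26697489/524288
(2,3): OLD=722220045/8388608 → NEW=0, ERR=722220045/8388608
(3,0): OLD=666500903/4194304 → NEW=255, ERR=-403046617/4194304
(3,1): OLD=5067275193/67108864 → NEW=0, ERR=5067275193/67108864
(3,2): OLD=216949381831/1073741824 → NEW=255, ERR=-56854783289/1073741824
(3,3): OLD=2575635096561/17179869184 → NEW=255, ERR=-1805231545359/17179869184
(4,0): OLD=168715431771/1073741824 → NEW=255, ERR=-105088733349/1073741824
(4,1): OLD=1089577702993/8589934592 → NEW=0, ERR=1089577702993/8589934592
(4,2): OLD=54690866707313/274877906944 → NEW=255, ERR=-15402999563407/274877906944
(4,3): OLD=445689189704295/4398046511104 → NEW=0, ERR=445689189704295/4398046511104
(5,0): OLD=25041145981227/137438953472 → NEW=255, ERR=-10005787154133/137438953472
(5,1): OLD=845147046625357/4398046511104 → NEW=255, ERR=-276354813706163/4398046511104
(5,2): OLD=367075792653045/2199023255552 → NEW=255, ERR=-193675137512715/2199023255552
(5,3): OLD=13414663610039417/70368744177664 → NEW=255, ERR=-4529366155264903/70368744177664
(6,0): OLD=13543714542549959/70368744177664 → NEW=255, ERR=-4400315222754361/70368744177664
(6,1): OLD=177827011066522721/1125899906842624 → NEW=255, ERR=-109277465178346399/1125899906842624
(6,2): OLD=2324188663496158295/18014398509481984 → NEW=255, ERR=-2269482956421747625/18014398509481984
(6,3): OLD=43022430414698230625/288230376151711744 → NEW=255, ERR=-30476315503988264095/288230376151711744
Output grid:
  Row 0: ....  (4 black, running=4)
  Row 1: .#.#  (2 black, running=6)
  Row 2: .#..  (3 black, running=9)
  Row 3: #.##  (1 black, running=10)
  Row 4: #.#.  (2 black, running=12)
  Row 5: ####  (0 black, running=12)
  Row 6: ####  (0 black, running=12)

Answer: 12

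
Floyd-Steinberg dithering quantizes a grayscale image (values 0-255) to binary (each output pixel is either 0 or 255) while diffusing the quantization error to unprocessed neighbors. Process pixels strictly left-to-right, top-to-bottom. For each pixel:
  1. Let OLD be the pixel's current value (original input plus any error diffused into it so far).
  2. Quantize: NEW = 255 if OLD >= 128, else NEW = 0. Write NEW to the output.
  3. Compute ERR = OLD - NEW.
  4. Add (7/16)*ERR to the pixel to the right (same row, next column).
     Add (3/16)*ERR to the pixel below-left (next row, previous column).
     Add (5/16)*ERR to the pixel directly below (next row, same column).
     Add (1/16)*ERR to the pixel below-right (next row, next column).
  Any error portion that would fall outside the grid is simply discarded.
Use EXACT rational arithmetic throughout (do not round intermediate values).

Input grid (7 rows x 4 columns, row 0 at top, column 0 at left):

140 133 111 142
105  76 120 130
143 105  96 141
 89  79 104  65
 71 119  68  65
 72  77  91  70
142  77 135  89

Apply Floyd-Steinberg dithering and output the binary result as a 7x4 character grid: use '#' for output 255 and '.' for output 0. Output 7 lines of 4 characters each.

(0,0): OLD=140 → NEW=255, ERR=-115
(0,1): OLD=1323/16 → NEW=0, ERR=1323/16
(0,2): OLD=37677/256 → NEW=255, ERR=-27603/256
(0,3): OLD=388411/4096 → NEW=0, ERR=388411/4096
(1,0): OLD=21649/256 → NEW=0, ERR=21649/256
(1,1): OLD=228215/2048 → NEW=0, ERR=228215/2048
(1,2): OLD=10355011/65536 → NEW=255, ERR=-6356669/65536
(1,3): OLD=115824709/1048576 → NEW=0, ERR=115824709/1048576
(2,0): OLD=6236429/32768 → NEW=255, ERR=-2119411/32768
(2,1): OLD=103415263/1048576 → NEW=0, ERR=103415263/1048576
(2,2): OLD=286288283/2097152 → NEW=255, ERR=-248485477/2097152
(2,3): OLD=3946610255/33554432 → NEW=0, ERR=3946610255/33554432
(3,0): OLD=1464312253/16777216 → NEW=0, ERR=1464312253/16777216
(3,1): OLD=32681017955/268435456 → NEW=0, ERR=32681017955/268435456
(3,2): OLD=637605972637/4294967296 → NEW=255, ERR=-457610687843/4294967296
(3,3): OLD=3280423479243/68719476736 → NEW=0, ERR=3280423479243/68719476736
(4,0): OLD=520130712121/4294967296 → NEW=0, ERR=520130712121/4294967296
(4,1): OLD=6717523013035/34359738368 → NEW=255, ERR=-2044210270805/34359738368
(4,2): OLD=27746602904267/1099511627776 → NEW=0, ERR=27746602904267/1099511627776
(4,3): OLD=1483003855468541/17592186044416 → NEW=0, ERR=1483003855468541/17592186044416
(5,0): OLD=54255016272361/549755813888 → NEW=0, ERR=54255016272361/549755813888
(5,1): OLD=2003488180920063/17592186044416 → NEW=0, ERR=2003488180920063/17592186044416
(5,2): OLD=1414398258975155/8796093022208 → NEW=255, ERR=-828605461687885/8796093022208
(5,3): OLD=15961736829926507/281474976710656 → NEW=0, ERR=15961736829926507/281474976710656
(6,0): OLD=54660713839251101/281474976710656 → NEW=255, ERR=-17115405221966179/281474976710656
(6,1): OLD=335480833236781851/4503599627370496 → NEW=0, ERR=335480833236781851/4503599627370496
(6,2): OLD=11233967388008767181/72057594037927936 → NEW=255, ERR=-7140719091662856499/72057594037927936
(6,3): OLD=66268067468528160411/1152921504606846976 → NEW=0, ERR=66268067468528160411/1152921504606846976
Row 0: #.#.
Row 1: ..#.
Row 2: #.#.
Row 3: ..#.
Row 4: .#..
Row 5: ..#.
Row 6: #.#.

Answer: #.#.
..#.
#.#.
..#.
.#..
..#.
#.#.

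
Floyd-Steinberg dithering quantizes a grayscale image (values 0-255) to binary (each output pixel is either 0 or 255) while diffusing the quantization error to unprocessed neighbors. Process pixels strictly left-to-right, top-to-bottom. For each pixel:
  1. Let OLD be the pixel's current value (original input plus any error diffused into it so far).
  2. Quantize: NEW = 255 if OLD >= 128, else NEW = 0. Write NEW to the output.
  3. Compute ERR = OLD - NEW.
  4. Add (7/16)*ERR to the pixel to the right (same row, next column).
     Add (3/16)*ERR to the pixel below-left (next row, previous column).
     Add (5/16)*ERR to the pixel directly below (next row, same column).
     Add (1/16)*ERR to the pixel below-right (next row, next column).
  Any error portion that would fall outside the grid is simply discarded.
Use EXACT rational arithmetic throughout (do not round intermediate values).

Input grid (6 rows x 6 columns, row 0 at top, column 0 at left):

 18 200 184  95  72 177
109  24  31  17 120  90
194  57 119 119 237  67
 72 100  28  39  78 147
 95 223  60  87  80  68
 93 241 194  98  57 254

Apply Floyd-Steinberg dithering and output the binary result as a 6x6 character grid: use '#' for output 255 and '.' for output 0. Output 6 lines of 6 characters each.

(0,0): OLD=18 → NEW=0, ERR=18
(0,1): OLD=1663/8 → NEW=255, ERR=-377/8
(0,2): OLD=20913/128 → NEW=255, ERR=-11727/128
(0,3): OLD=112471/2048 → NEW=0, ERR=112471/2048
(0,4): OLD=3146593/32768 → NEW=0, ERR=3146593/32768
(0,5): OLD=114825127/524288 → NEW=255, ERR=-18868313/524288
(1,0): OLD=13541/128 → NEW=0, ERR=13541/128
(1,1): OLD=40451/1024 → NEW=0, ERR=40451/1024
(1,2): OLD=884863/32768 → NEW=0, ERR=884863/32768
(1,3): OLD=7635571/131072 → NEW=0, ERR=7635571/131072
(1,4): OLD=1444344025/8388608 → NEW=255, ERR=-694751015/8388608
(1,5): OLD=6512401183/134217728 → NEW=0, ERR=6512401183/134217728
(2,0): OLD=3841489/16384 → NEW=255, ERR=-336431/16384
(2,1): OLD=37767627/524288 → NEW=0, ERR=37767627/524288
(2,2): OLD=1445744545/8388608 → NEW=255, ERR=-693350495/8388608
(2,3): OLD=5852055385/67108864 → NEW=0, ERR=5852055385/67108864
(2,4): OLD=562658347019/2147483648 → NEW=255, ERR=15050016779/2147483648
(2,5): OLD=2750588422909/34359738368 → NEW=0, ERR=2750588422909/34359738368
(3,0): OLD=663453697/8388608 → NEW=0, ERR=663453697/8388608
(3,1): OLD=9417527341/67108864 → NEW=255, ERR=-7695232979/67108864
(3,2): OLD=-14572728585/536870912 → NEW=0, ERR=-14572728585/536870912
(3,3): OLD=1735974581189/34359738368 → NEW=0, ERR=1735974581189/34359738368
(3,4): OLD=33742397259877/274877906944 → NEW=0, ERR=33742397259877/274877906944
(3,5): OLD=994659557015499/4398046511104 → NEW=255, ERR=-126842303316021/4398046511104
(4,0): OLD=105457922223/1073741824 → NEW=0, ERR=105457922223/1073741824
(4,1): OLD=3951183346979/17179869184 → NEW=255, ERR=-429683294941/17179869184
(4,2): OLD=23574474015225/549755813888 → NEW=0, ERR=23574474015225/549755813888
(4,3): OLD=1256691287022013/8796093022208 → NEW=255, ERR=-986312433641027/8796093022208
(4,4): OLD=9436951267407629/140737488355328 → NEW=0, ERR=9436951267407629/140737488355328
(4,5): OLD=216162385068943931/2251799813685248 → NEW=0, ERR=216162385068943931/2251799813685248
(5,0): OLD=32711229238809/274877906944 → NEW=0, ERR=32711229238809/274877906944
(5,1): OLD=2633784178728745/8796093022208 → NEW=255, ERR=390780458065705/8796093022208
(5,2): OLD=14372779360339347/70368744177664 → NEW=255, ERR=-3571250404964973/70368744177664
(5,3): OLD=126119800530483009/2251799813685248 → NEW=0, ERR=126119800530483009/2251799813685248
(5,4): OLD=510928413422708305/4503599627370496 → NEW=0, ERR=510928413422708305/4503599627370496
(5,5): OLD=24342734070839137317/72057594037927936 → NEW=255, ERR=5968047591167513637/72057594037927936
Row 0: .##..#
Row 1: ....#.
Row 2: #.#.#.
Row 3: .#...#
Row 4: .#.#..
Row 5: .##..#

Answer: .##..#
....#.
#.#.#.
.#...#
.#.#..
.##..#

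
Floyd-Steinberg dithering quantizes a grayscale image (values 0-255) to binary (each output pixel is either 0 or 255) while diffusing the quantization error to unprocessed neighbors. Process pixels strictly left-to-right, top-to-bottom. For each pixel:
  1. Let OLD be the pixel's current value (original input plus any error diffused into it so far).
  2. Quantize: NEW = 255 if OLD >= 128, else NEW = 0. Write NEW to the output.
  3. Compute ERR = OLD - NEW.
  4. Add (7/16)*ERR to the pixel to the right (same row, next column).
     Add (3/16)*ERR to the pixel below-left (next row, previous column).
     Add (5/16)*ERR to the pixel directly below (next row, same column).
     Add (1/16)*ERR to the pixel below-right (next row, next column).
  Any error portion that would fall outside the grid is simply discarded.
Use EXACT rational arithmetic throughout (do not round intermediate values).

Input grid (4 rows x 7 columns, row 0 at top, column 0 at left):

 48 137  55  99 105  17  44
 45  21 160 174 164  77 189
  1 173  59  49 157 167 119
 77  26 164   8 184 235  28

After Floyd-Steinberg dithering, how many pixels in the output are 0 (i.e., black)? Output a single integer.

Answer: 17

Derivation:
(0,0): OLD=48 → NEW=0, ERR=48
(0,1): OLD=158 → NEW=255, ERR=-97
(0,2): OLD=201/16 → NEW=0, ERR=201/16
(0,3): OLD=26751/256 → NEW=0, ERR=26751/256
(0,4): OLD=617337/4096 → NEW=255, ERR=-427143/4096
(0,5): OLD=-1875889/65536 → NEW=0, ERR=-1875889/65536
(0,6): OLD=33006121/1048576 → NEW=0, ERR=33006121/1048576
(1,0): OLD=669/16 → NEW=0, ERR=669/16
(1,1): OLD=1835/128 → NEW=0, ERR=1835/128
(1,2): OLD=752551/4096 → NEW=255, ERR=-291929/4096
(1,3): OLD=2567467/16384 → NEW=255, ERR=-1610453/16384
(1,4): OLD=93922929/1048576 → NEW=0, ERR=93922929/1048576
(1,5): OLD=894452385/8388608 → NEW=0, ERR=894452385/8388608
(1,6): OLD=32708448335/134217728 → NEW=255, ERR=-1517072305/134217728
(2,0): OLD=34313/2048 → NEW=0, ERR=34313/2048
(2,1): OLD=11407187/65536 → NEW=255, ERR=-5304493/65536
(2,2): OLD=-17005703/1048576 → NEW=0, ERR=-17005703/1048576
(2,3): OLD=197366833/8388608 → NEW=0, ERR=197366833/8388608
(2,4): OLD=14034736753/67108864 → NEW=255, ERR=-3078023567/67108864
(2,5): OLD=394564548075/2147483648 → NEW=255, ERR=-153043782165/2147483648
(2,6): OLD=3125116416797/34359738368 → NEW=0, ERR=3125116416797/34359738368
(3,0): OLD=70316953/1048576 → NEW=0, ERR=70316953/1048576
(3,1): OLD=235308997/8388608 → NEW=0, ERR=235308997/8388608
(3,2): OLD=11445883823/67108864 → NEW=255, ERR=-5666876497/67108864
(3,3): OLD=-8376490815/268435456 → NEW=0, ERR=-8376490815/268435456
(3,4): OLD=4952019166105/34359738368 → NEW=255, ERR=-3809714117735/34359738368
(3,5): OLD=49040258025211/274877906944 → NEW=255, ERR=-21053608245509/274877906944
(3,6): OLD=81185097147109/4398046511104 → NEW=0, ERR=81185097147109/4398046511104
Output grid:
  Row 0: .#..#..  (5 black, running=5)
  Row 1: ..##..#  (4 black, running=9)
  Row 2: .#..##.  (4 black, running=13)
  Row 3: ..#.##.  (4 black, running=17)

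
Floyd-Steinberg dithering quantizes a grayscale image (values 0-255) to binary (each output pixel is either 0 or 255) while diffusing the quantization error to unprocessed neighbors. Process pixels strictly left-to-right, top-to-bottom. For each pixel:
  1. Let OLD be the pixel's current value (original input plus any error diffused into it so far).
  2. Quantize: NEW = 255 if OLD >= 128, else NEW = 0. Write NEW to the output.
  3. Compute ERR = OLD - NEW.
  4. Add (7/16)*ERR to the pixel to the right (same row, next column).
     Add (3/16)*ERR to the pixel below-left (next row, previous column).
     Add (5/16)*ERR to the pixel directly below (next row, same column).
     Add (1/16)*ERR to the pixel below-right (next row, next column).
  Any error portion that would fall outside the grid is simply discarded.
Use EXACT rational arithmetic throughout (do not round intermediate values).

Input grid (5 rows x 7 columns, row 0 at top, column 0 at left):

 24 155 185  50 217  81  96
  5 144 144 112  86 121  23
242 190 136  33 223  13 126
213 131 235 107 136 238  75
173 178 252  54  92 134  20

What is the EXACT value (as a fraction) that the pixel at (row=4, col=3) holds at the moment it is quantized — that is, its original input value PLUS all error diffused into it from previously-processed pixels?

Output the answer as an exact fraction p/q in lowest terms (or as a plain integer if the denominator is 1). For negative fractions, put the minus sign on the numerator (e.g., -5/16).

Answer: 3826785543541/549755813888

Derivation:
(0,0): OLD=24 → NEW=0, ERR=24
(0,1): OLD=331/2 → NEW=255, ERR=-179/2
(0,2): OLD=4667/32 → NEW=255, ERR=-3493/32
(0,3): OLD=1149/512 → NEW=0, ERR=1149/512
(0,4): OLD=1785707/8192 → NEW=255, ERR=-303253/8192
(0,5): OLD=8494061/131072 → NEW=0, ERR=8494061/131072
(0,6): OLD=260785019/2097152 → NEW=0, ERR=260785019/2097152
(1,0): OLD=-137/32 → NEW=0, ERR=-137/32
(1,1): OLD=24369/256 → NEW=0, ERR=24369/256
(1,2): OLD=1198997/8192 → NEW=255, ERR=-889963/8192
(1,3): OLD=1684569/32768 → NEW=0, ERR=1684569/32768
(1,4): OLD=229039091/2097152 → NEW=0, ERR=229039091/2097152
(1,5): OLD=3523803539/16777216 → NEW=255, ERR=-754386541/16777216
(1,6): OLD=12411950269/268435456 → NEW=0, ERR=12411950269/268435456
(2,0): OLD=1058859/4096 → NEW=255, ERR=14379/4096
(2,1): OLD=26299065/131072 → NEW=255, ERR=-7124295/131072
(2,2): OLD=196837323/2097152 → NEW=0, ERR=196837323/2097152
(2,3): OLD=1741753171/16777216 → NEW=0, ERR=1741753171/16777216
(2,4): OLD=39907141115/134217728 → NEW=255, ERR=5681620475/134217728
(2,5): OLD=141579192673/4294967296 → NEW=0, ERR=141579192673/4294967296
(2,6): OLD=10449541484471/68719476736 → NEW=255, ERR=-7073925083209/68719476736
(3,0): OLD=427621131/2097152 → NEW=255, ERR=-107152629/2097152
(3,1): OLD=1836746303/16777216 → NEW=0, ERR=1836746303/16777216
(3,2): OLD=44063199477/134217728 → NEW=255, ERR=9837678837/134217728
(3,3): OLD=99489269783/536870912 → NEW=255, ERR=-37412812777/536870912
(3,4): OLD=9030416986379/68719476736 → NEW=255, ERR=-8493049581301/68719476736
(3,5): OLD=97622985094497/549755813888 → NEW=255, ERR=-42564747446943/549755813888
(3,6): OLD=96918877870783/8796093022208 → NEW=0, ERR=96918877870783/8796093022208
(4,0): OLD=47663467637/268435456 → NEW=255, ERR=-20787573643/268435456
(4,1): OLD=811241403937/4294967296 → NEW=255, ERR=-283975256543/4294967296
(4,2): OLD=16475809502511/68719476736 → NEW=255, ERR=-1047657065169/68719476736
(4,3): OLD=3826785543541/549755813888 → NEW=0, ERR=3826785543541/549755813888
Target (4,3): original=54, with diffused error = 3826785543541/549755813888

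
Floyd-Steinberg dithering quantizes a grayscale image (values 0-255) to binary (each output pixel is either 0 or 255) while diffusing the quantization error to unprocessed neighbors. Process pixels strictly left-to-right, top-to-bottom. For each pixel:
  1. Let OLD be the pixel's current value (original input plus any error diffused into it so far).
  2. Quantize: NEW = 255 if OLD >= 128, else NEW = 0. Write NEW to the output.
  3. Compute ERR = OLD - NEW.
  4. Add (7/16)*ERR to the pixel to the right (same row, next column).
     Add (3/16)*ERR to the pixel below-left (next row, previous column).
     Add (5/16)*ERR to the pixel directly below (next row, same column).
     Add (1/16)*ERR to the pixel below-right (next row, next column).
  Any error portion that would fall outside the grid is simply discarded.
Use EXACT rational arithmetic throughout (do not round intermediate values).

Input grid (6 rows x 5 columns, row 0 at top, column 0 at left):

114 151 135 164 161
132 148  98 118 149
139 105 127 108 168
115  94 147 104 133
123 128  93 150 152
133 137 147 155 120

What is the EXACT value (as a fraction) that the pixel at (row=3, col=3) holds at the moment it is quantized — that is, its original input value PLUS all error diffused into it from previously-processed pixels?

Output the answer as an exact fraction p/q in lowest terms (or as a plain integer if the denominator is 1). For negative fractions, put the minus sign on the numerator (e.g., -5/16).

Answer: 267299979183/4294967296

Derivation:
(0,0): OLD=114 → NEW=0, ERR=114
(0,1): OLD=1607/8 → NEW=255, ERR=-433/8
(0,2): OLD=14249/128 → NEW=0, ERR=14249/128
(0,3): OLD=435615/2048 → NEW=255, ERR=-86625/2048
(0,4): OLD=4669273/32768 → NEW=255, ERR=-3686567/32768
(1,0): OLD=20157/128 → NEW=255, ERR=-12483/128
(1,1): OLD=119211/1024 → NEW=0, ERR=119211/1024
(1,2): OLD=5649415/32768 → NEW=255, ERR=-2706425/32768
(1,3): OLD=7144763/131072 → NEW=0, ERR=7144763/131072
(1,4): OLD=283213649/2097152 → NEW=255, ERR=-251560111/2097152
(2,0): OLD=2135689/16384 → NEW=255, ERR=-2042231/16384
(2,1): OLD=34217843/524288 → NEW=0, ERR=34217843/524288
(2,2): OLD=1235137305/8388608 → NEW=255, ERR=-903957735/8388608
(2,3): OLD=6742568507/134217728 → NEW=0, ERR=6742568507/134217728
(2,4): OLD=334792234205/2147483648 → NEW=255, ERR=-212816096035/2147483648
(3,0): OLD=740586489/8388608 → NEW=0, ERR=740586489/8388608
(3,1): OLD=8390251909/67108864 → NEW=0, ERR=8390251909/67108864
(3,2): OLD=389814477511/2147483648 → NEW=255, ERR=-157793852729/2147483648
(3,3): OLD=267299979183/4294967296 → NEW=0, ERR=267299979183/4294967296
Target (3,3): original=104, with diffused error = 267299979183/4294967296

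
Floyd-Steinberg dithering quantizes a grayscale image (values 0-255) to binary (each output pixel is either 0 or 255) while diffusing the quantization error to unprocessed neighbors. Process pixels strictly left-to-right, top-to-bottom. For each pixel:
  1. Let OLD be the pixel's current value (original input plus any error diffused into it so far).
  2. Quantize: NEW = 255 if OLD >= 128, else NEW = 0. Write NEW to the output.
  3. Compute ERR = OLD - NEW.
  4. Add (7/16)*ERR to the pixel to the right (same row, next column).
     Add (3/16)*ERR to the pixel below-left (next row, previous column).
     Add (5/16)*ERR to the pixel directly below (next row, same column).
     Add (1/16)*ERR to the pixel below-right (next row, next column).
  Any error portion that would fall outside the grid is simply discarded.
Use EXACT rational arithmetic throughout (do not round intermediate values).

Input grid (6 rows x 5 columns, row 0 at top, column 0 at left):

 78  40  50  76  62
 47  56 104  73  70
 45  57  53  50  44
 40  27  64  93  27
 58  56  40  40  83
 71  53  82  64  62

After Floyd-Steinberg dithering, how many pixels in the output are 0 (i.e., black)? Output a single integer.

Answer: 24

Derivation:
(0,0): OLD=78 → NEW=0, ERR=78
(0,1): OLD=593/8 → NEW=0, ERR=593/8
(0,2): OLD=10551/128 → NEW=0, ERR=10551/128
(0,3): OLD=229505/2048 → NEW=0, ERR=229505/2048
(0,4): OLD=3638151/32768 → NEW=0, ERR=3638151/32768
(1,0): OLD=10915/128 → NEW=0, ERR=10915/128
(1,1): OLD=140085/1024 → NEW=255, ERR=-121035/1024
(1,2): OLD=3397785/32768 → NEW=0, ERR=3397785/32768
(1,3): OLD=23508357/131072 → NEW=255, ERR=-9915003/131072
(1,4): OLD=164846959/2097152 → NEW=0, ERR=164846959/2097152
(2,0): OLD=810775/16384 → NEW=0, ERR=810775/16384
(2,1): OLD=34857261/524288 → NEW=0, ERR=34857261/524288
(2,2): OLD=779469895/8388608 → NEW=0, ERR=779469895/8388608
(2,3): OLD=11842371173/134217728 → NEW=0, ERR=11842371173/134217728
(2,4): OLD=219983942531/2147483648 → NEW=0, ERR=219983942531/2147483648
(3,0): OLD=569840103/8388608 → NEW=0, ERR=569840103/8388608
(3,1): OLD=6577433371/67108864 → NEW=0, ERR=6577433371/67108864
(3,2): OLD=336331184601/2147483648 → NEW=255, ERR=-211277145639/2147483648
(3,3): OLD=440425182913/4294967296 → NEW=0, ERR=440425182913/4294967296
(3,4): OLD=7517197455109/68719476736 → NEW=0, ERR=7517197455109/68719476736
(4,0): OLD=104802930025/1073741824 → NEW=0, ERR=104802930025/1073741824
(4,1): OLD=3955823337769/34359738368 → NEW=0, ERR=3955823337769/34359738368
(4,2): OLD=46716674544647/549755813888 → NEW=0, ERR=46716674544647/549755813888
(4,3): OLD=1087058349404201/8796093022208 → NEW=0, ERR=1087058349404201/8796093022208
(4,4): OLD=25003617125197215/140737488355328 → NEW=255, ERR=-10884442405411425/140737488355328
(5,0): OLD=67668601603355/549755813888 → NEW=0, ERR=67668601603355/549755813888
(5,1): OLD=725074066114385/4398046511104 → NEW=255, ERR=-396427794217135/4398046511104
(5,2): OLD=14001684712350233/140737488355328 → NEW=0, ERR=14001684712350233/140737488355328
(5,3): OLD=77099447620459735/562949953421312 → NEW=255, ERR=-66452790501974825/562949953421312
(5,4): OLD=-54840293466241907/9007199254740992 → NEW=0, ERR=-54840293466241907/9007199254740992
Output grid:
  Row 0: .....  (5 black, running=5)
  Row 1: .#.#.  (3 black, running=8)
  Row 2: .....  (5 black, running=13)
  Row 3: ..#..  (4 black, running=17)
  Row 4: ....#  (4 black, running=21)
  Row 5: .#.#.  (3 black, running=24)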